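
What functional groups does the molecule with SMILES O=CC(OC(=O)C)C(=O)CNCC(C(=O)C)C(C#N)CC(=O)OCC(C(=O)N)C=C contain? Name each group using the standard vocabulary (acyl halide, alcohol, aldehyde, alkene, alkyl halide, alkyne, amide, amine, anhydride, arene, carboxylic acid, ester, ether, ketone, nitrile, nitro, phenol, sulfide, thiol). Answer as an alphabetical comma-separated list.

Working along the chain:
  OHC: terminal –CHO: carbonyl C bonded to H and C → aldehyde.
  CH(OCOCH3): pendant –OC(=O)CH3: an acyloxy group → ester.
  CO: –C(=O)– with carbon on both sides → ketone.
  CH2NHCH2: C–N–C with sp³ carbons and no adjacent C=O → amine (secondary).
  CH(COCH3): pendant –COCH3: carbonyl C bonded to two carbons → ketone.
  CH(CN): pendant –C≡N: nitrile.
  CH2COOCH2: –C(=O)–O–C with C on the carbonyl side → ester.
  CH(CONH2): pendant –CONH2: carbonyl C bonded to C and N → amide.
  CH=CH2: C=C double bond → alkene.

aldehyde, alkene, amide, amine, ester, ketone, nitrile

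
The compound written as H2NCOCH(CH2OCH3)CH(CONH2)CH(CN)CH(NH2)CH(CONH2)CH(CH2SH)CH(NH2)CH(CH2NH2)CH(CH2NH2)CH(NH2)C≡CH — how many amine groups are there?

–C(=O)NH2: carbonyl C bonded to C and to N → amide (the N is not a separate amine).
pendant –CH2OCH3: C–O–C linkage → ether.
pendant –CONH2: carbonyl C bonded to C and N → amide.
pendant –C≡N: nitrile.
–NH2 on an sp³ carbon with no adjacent C=O → amine.
pendant –CONH2: carbonyl C bonded to C and N → amide.
pendant –CH2SH → thiol.
–NH2 on an sp³ carbon with no adjacent C=O → amine.
pendant –CH2NH2: N on sp³ C, no adjacent C=O → amine.
pendant –CH2NH2: N on sp³ C, no adjacent C=O → amine.
–NH2 on an sp³ carbon with no adjacent C=O → amine.
C≡C triple bond → alkyne.
Amine appears at: CH(NH2), CH(NH2), CH(CH2NH2), CH(CH2NH2), CH(NH2) → 5.

5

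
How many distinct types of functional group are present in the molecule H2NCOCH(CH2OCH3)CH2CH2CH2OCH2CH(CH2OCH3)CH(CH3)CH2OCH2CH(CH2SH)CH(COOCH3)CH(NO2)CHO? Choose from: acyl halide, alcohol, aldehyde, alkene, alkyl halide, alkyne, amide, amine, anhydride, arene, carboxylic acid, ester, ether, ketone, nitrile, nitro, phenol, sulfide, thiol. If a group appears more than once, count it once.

6

Taking each segment in turn:
  H2NCO: –C(=O)NH2: carbonyl C bonded to C and to N → amide (the N is not a separate amine).
  CH(CH2OCH3): pendant –CH2OCH3: C–O–C linkage → ether.
  CH2OCH2: C–O–C with sp³ carbons on both sides and no adjacent C=O → ether.
  CH(CH2OCH3): pendant –CH2OCH3: C–O–C linkage → ether.
  CH2OCH2: C–O–C with sp³ carbons on both sides and no adjacent C=O → ether.
  CH(CH2SH): pendant –CH2SH → thiol.
  CH(COOCH3): pendant –COOCH3: carbonyl C bonded to C and –OCH3 → ester.
  CH(NO2): –NO2 on an sp³ carbon → nitro (the N=O is not a carbonyl).
  CHO: terminal –CHO: carbonyl C bonded to H and C → aldehyde.
Distinct types present: aldehyde, amide, ester, ether, nitro, thiol.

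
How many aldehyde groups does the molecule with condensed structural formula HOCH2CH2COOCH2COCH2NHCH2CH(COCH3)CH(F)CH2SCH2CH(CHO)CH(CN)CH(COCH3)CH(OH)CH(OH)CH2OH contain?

1

Working along the chain:
  HOCH2: HO– on an sp³ carbon → alcohol.
  CH2COOCH2: –C(=O)–O–C with C on the carbonyl side → ester.
  CO: –C(=O)– with carbon on both sides → ketone.
  CH2NHCH2: C–N–C with sp³ carbons and no adjacent C=O → amine (secondary).
  CH(COCH3): pendant –COCH3: carbonyl C bonded to two carbons → ketone.
  CH(F): halogen on an sp³ carbon → alkyl halide.
  CH2SCH2: C–S–C linkage → sulfide (thioether).
  CH(CHO): pendant –CHO: carbonyl C bonded to C and H → aldehyde.
  CH(CN): pendant –C≡N: nitrile.
  CH(COCH3): pendant –COCH3: carbonyl C bonded to two carbons → ketone.
  CH(OH): –OH on an sp³ carbon → alcohol (secondary).
  CH(OH): –OH on an sp³ carbon → alcohol (secondary).
  CH2OH: –OH on an sp³ carbon → alcohol.
Aldehyde appears at: CH(CHO) → 1.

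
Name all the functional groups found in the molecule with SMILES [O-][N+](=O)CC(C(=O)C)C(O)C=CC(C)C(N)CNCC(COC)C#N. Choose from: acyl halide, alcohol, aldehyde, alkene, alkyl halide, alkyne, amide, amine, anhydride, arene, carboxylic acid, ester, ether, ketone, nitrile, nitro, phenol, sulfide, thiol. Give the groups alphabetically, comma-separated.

alcohol, alkene, amine, ether, ketone, nitrile, nitro

–NO2 on carbon → nitro group.
pendant –COCH3: carbonyl C bonded to two carbons → ketone.
–OH on an sp³ carbon → alcohol (secondary).
C=C double bond → alkene.
–NH2 on an sp³ carbon with no adjacent C=O → amine.
C–N–C with sp³ carbons and no adjacent C=O → amine (secondary).
pendant –CH2OCH3: C–O–C linkage → ether.
–C≡N: carbon triple-bonded to nitrogen → nitrile.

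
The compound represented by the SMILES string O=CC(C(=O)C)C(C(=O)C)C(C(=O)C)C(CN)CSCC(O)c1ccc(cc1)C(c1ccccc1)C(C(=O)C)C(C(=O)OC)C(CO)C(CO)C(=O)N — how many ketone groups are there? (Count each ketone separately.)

4

Reading the structure from left to right:
  OHC: terminal –CHO: carbonyl C bonded to H and C → aldehyde.
  CH(COCH3): pendant –COCH3: carbonyl C bonded to two carbons → ketone.
  CH(COCH3): pendant –COCH3: carbonyl C bonded to two carbons → ketone.
  CH(COCH3): pendant –COCH3: carbonyl C bonded to two carbons → ketone.
  CH(CH2NH2): pendant –CH2NH2: N on sp³ C, no adjacent C=O → amine.
  CH2SCH2: C–S–C linkage → sulfide (thioether).
  CH(OH): –OH on an sp³ carbon → alcohol (secondary).
  C6H4: para-disubstituted benzene ring → arene.
  CH(C6H5): pendant –C6H5: benzene ring → arene.
  CH(COCH3): pendant –COCH3: carbonyl C bonded to two carbons → ketone.
  CH(COOCH3): pendant –COOCH3: carbonyl C bonded to C and –OCH3 → ester.
  CH(CH2OH): pendant –CH2OH on an sp³ backbone C → alcohol.
  CH(CH2OH): pendant –CH2OH on an sp³ backbone C → alcohol.
  CONH2: –C(=O)NH2: carbonyl C bonded to C and to N → amide (the N is not a separate amine).
Ketone appears at: CH(COCH3), CH(COCH3), CH(COCH3), CH(COCH3) → 4.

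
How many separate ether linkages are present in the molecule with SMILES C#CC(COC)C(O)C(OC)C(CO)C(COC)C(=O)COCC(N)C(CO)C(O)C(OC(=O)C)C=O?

4

C≡C triple bond → alkyne.
pendant –CH2OCH3: C–O–C linkage → ether.
–OH on an sp³ carbon → alcohol (secondary).
pendant –OCH3: C–O–C with sp³ C, no adjacent C=O → ether.
pendant –CH2OH on an sp³ backbone C → alcohol.
pendant –CH2OCH3: C–O–C linkage → ether.
–C(=O)– with carbon on both sides → ketone.
C–O–C with sp³ carbons on both sides and no adjacent C=O → ether.
–NH2 on an sp³ carbon with no adjacent C=O → amine.
pendant –CH2OH on an sp³ backbone C → alcohol.
–OH on an sp³ carbon → alcohol (secondary).
pendant –OC(=O)CH3: an acyloxy group → ester.
terminal –CHO: carbonyl C bonded to H and C → aldehyde.
Ether appears at: CH(CH2OCH3), CH(OCH3), CH(CH2OCH3), CH2OCH2 → 4.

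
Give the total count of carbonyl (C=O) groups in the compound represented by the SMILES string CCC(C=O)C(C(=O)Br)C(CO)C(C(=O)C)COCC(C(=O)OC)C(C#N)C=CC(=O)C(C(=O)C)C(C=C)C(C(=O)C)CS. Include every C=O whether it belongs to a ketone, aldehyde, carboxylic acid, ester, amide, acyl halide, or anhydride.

7

CH(CHO): aldehyde, 1 C=O (running total 1).
CH(COBr): acyl halide, 1 C=O (running total 2).
CH(COCH3): ketone, 1 C=O (running total 3).
CH(COOCH3): ester, 1 C=O (running total 4).
CO: ketone, 1 C=O (running total 5).
CH(COCH3): ketone, 1 C=O (running total 6).
CH(COCH3): ketone, 1 C=O (running total 7).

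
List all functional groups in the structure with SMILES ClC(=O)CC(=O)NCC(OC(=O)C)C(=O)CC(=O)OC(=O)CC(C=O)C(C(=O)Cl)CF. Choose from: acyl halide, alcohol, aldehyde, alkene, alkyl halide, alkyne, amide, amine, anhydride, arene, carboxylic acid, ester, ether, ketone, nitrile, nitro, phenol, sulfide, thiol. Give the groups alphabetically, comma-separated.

–C(=O)Cl: carbonyl C bonded to C and to a halogen → acyl halide (not alkyl halide).
–C(=O)–N– linkage → amide (the N is not an amine).
pendant –OC(=O)CH3: an acyloxy group → ester.
–C(=O)– with carbon on both sides → ketone.
two acyl groups sharing one oxygen, –C(=O)–O–C(=O)– → anhydride.
pendant –CHO: carbonyl C bonded to C and H → aldehyde.
pendant –C(=O)X: carbonyl C bonded to C and halogen → acyl halide.
halogen on an sp³ carbon → alkyl halide.

acyl halide, aldehyde, alkyl halide, amide, anhydride, ester, ketone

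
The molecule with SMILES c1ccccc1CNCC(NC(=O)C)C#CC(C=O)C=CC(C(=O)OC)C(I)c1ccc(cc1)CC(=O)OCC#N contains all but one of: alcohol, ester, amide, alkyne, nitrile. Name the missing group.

nitrile: present (CN — –C≡N: carbon triple-bonded to nitrogen → nitrile).
alkyne: present (C≡C — C≡C triple bond → alkyne).
amide: present (CH(NHCOCH3) — pendant –NHC(=O)CH3: N bonded to a carbonyl → amide (not amine)).
ester: present (CH(COOCH3) — pendant –COOCH3: carbonyl C bonded to C and –OCH3 → ester).
alcohol: no segment matches this pattern.

alcohol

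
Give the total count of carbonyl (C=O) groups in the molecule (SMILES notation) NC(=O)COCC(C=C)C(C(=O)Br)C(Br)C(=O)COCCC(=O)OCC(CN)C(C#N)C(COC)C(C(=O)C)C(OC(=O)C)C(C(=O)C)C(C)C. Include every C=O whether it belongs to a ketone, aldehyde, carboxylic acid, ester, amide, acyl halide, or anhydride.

7

H2NCO: amide, 1 C=O (running total 1).
CH(COBr): acyl halide, 1 C=O (running total 2).
CO: ketone, 1 C=O (running total 3).
CH2COOCH2: ester, 1 C=O (running total 4).
CH(COCH3): ketone, 1 C=O (running total 5).
CH(OCOCH3): ester, 1 C=O (running total 6).
CH(COCH3): ketone, 1 C=O (running total 7).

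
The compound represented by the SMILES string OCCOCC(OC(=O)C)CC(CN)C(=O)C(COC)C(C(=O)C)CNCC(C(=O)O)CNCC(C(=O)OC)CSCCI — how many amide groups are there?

Reading the structure from left to right:
  HOCH2: HO– on an sp³ carbon → alcohol.
  CH2OCH2: C–O–C with sp³ carbons on both sides and no adjacent C=O → ether.
  CH(OCOCH3): pendant –OC(=O)CH3: an acyloxy group → ester.
  CH(CH2NH2): pendant –CH2NH2: N on sp³ C, no adjacent C=O → amine.
  CO: –C(=O)– with carbon on both sides → ketone.
  CH(CH2OCH3): pendant –CH2OCH3: C–O–C linkage → ether.
  CH(COCH3): pendant –COCH3: carbonyl C bonded to two carbons → ketone.
  CH2NHCH2: C–N–C with sp³ carbons and no adjacent C=O → amine (secondary).
  CH(COOH): pendant –COOH: carbonyl C bonded to C and –OH → carboxylic acid.
  CH2NHCH2: C–N–C with sp³ carbons and no adjacent C=O → amine (secondary).
  CH(COOCH3): pendant –COOCH3: carbonyl C bonded to C and –OCH3 → ester.
  CH2SCH2: C–S–C linkage → sulfide (thioether).
  CH2I: halogen on an sp³ carbon → alkyl halide.
No segment is a amide: CH(CH2NH2) is amine, not amide; CH2NHCH2 is amine, not amide; CH2NHCH2 is amine, not amide. → 0.

0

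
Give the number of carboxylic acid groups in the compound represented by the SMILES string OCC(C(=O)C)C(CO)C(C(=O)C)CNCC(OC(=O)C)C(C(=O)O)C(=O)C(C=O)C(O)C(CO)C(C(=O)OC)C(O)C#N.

1

Taking each segment in turn:
  HOCH2: HO– on an sp³ carbon → alcohol.
  CH(COCH3): pendant –COCH3: carbonyl C bonded to two carbons → ketone.
  CH(CH2OH): pendant –CH2OH on an sp³ backbone C → alcohol.
  CH(COCH3): pendant –COCH3: carbonyl C bonded to two carbons → ketone.
  CH2NHCH2: C–N–C with sp³ carbons and no adjacent C=O → amine (secondary).
  CH(OCOCH3): pendant –OC(=O)CH3: an acyloxy group → ester.
  CH(COOH): pendant –COOH: carbonyl C bonded to C and –OH → carboxylic acid.
  CO: –C(=O)– with carbon on both sides → ketone.
  CH(CHO): pendant –CHO: carbonyl C bonded to C and H → aldehyde.
  CH(OH): –OH on an sp³ carbon → alcohol (secondary).
  CH(CH2OH): pendant –CH2OH on an sp³ backbone C → alcohol.
  CH(COOCH3): pendant –COOCH3: carbonyl C bonded to C and –OCH3 → ester.
  CH(OH): –OH on an sp³ carbon → alcohol (secondary).
  CN: –C≡N: carbon triple-bonded to nitrogen → nitrile.
Carboxylic acid appears at: CH(COOH) → 1.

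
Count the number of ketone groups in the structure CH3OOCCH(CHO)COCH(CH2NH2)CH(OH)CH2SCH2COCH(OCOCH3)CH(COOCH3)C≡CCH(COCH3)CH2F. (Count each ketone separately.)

3

CH3O–C(=O)–: carbonyl C bonded to C and to –OCH3 → ester (not ketone + ether).
pendant –CHO: carbonyl C bonded to C and H → aldehyde.
–C(=O)– with carbon on both sides → ketone.
pendant –CH2NH2: N on sp³ C, no adjacent C=O → amine.
–OH on an sp³ carbon → alcohol (secondary).
C–S–C linkage → sulfide (thioether).
–C(=O)– with carbon on both sides → ketone.
pendant –OC(=O)CH3: an acyloxy group → ester.
pendant –COOCH3: carbonyl C bonded to C and –OCH3 → ester.
C≡C triple bond → alkyne.
pendant –COCH3: carbonyl C bonded to two carbons → ketone.
halogen on an sp³ carbon → alkyl halide.
Ketone appears at: CO, CO, CH(COCH3) → 3.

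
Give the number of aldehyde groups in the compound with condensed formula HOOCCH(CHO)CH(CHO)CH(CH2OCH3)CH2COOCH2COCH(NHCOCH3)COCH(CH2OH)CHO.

–COOH: carbonyl C bonded to –OH and C → carboxylic acid (the –OH is not a separate alcohol).
pendant –CHO: carbonyl C bonded to C and H → aldehyde.
pendant –CHO: carbonyl C bonded to C and H → aldehyde.
pendant –CH2OCH3: C–O–C linkage → ether.
–C(=O)–O–C with C on the carbonyl side → ester.
–C(=O)– with carbon on both sides → ketone.
pendant –NHC(=O)CH3: N bonded to a carbonyl → amide (not amine).
–C(=O)– with carbon on both sides → ketone.
pendant –CH2OH on an sp³ backbone C → alcohol.
terminal –CHO: carbonyl C bonded to H and C → aldehyde.
Aldehyde appears at: CH(CHO), CH(CHO), CHO → 3.

3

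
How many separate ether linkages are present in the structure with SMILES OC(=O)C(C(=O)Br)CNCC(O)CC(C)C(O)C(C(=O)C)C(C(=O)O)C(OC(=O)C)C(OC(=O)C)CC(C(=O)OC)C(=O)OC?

0

Working along the chain:
  HOOC: –COOH: carbonyl C bonded to –OH and C → carboxylic acid (the –OH is not a separate alcohol).
  CH(COBr): pendant –C(=O)X: carbonyl C bonded to C and halogen → acyl halide.
  CH2NHCH2: C–N–C with sp³ carbons and no adjacent C=O → amine (secondary).
  CH(OH): –OH on an sp³ carbon → alcohol (secondary).
  CH(OH): –OH on an sp³ carbon → alcohol (secondary).
  CH(COCH3): pendant –COCH3: carbonyl C bonded to two carbons → ketone.
  CH(COOH): pendant –COOH: carbonyl C bonded to C and –OH → carboxylic acid.
  CH(OCOCH3): pendant –OC(=O)CH3: an acyloxy group → ester.
  CH(OCOCH3): pendant –OC(=O)CH3: an acyloxy group → ester.
  CH(COOCH3): pendant –COOCH3: carbonyl C bonded to C and –OCH3 → ester.
  COOCH3: –C(=O)OCH3: carbonyl C bonded to C and to –OCH3 → ester (not ketone + ether).
No segment is a ether: CH(OH) is alcohol, not ether; CH(OH) is alcohol, not ether; CH(OCOCH3) is ester, not ether. → 0.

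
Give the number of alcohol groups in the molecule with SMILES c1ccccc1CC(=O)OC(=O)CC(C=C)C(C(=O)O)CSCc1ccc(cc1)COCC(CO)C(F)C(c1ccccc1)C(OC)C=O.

Reading the structure from left to right:
  C6H5: C6H5– phenyl ring → arene.
  CH2CO-O-COCH2: two acyl groups sharing one oxygen, –C(=O)–O–C(=O)– → anhydride.
  CH(CH=CH2): pendant –CH=CH2: C=C double bond → alkene.
  CH(COOH): pendant –COOH: carbonyl C bonded to C and –OH → carboxylic acid.
  CH2SCH2: C–S–C linkage → sulfide (thioether).
  C6H4: para-disubstituted benzene ring → arene.
  CH2OCH2: C–O–C with sp³ carbons on both sides and no adjacent C=O → ether.
  CH(CH2OH): pendant –CH2OH on an sp³ backbone C → alcohol.
  CH(F): halogen on an sp³ carbon → alkyl halide.
  CH(C6H5): pendant –C6H5: benzene ring → arene.
  CH(OCH3): pendant –OCH3: C–O–C with sp³ C, no adjacent C=O → ether.
  CHO: terminal –CHO: carbonyl C bonded to H and C → aldehyde.
Alcohol appears at: CH(CH2OH) → 1.

1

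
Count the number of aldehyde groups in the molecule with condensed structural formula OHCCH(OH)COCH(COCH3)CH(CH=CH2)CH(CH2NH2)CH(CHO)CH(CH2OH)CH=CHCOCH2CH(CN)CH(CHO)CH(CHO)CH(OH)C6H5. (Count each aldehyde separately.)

4

Reading the structure from left to right:
  OHC: terminal –CHO: carbonyl C bonded to H and C → aldehyde.
  CH(OH): –OH on an sp³ carbon → alcohol (secondary).
  CO: –C(=O)– with carbon on both sides → ketone.
  CH(COCH3): pendant –COCH3: carbonyl C bonded to two carbons → ketone.
  CH(CH=CH2): pendant –CH=CH2: C=C double bond → alkene.
  CH(CH2NH2): pendant –CH2NH2: N on sp³ C, no adjacent C=O → amine.
  CH(CHO): pendant –CHO: carbonyl C bonded to C and H → aldehyde.
  CH(CH2OH): pendant –CH2OH on an sp³ backbone C → alcohol.
  CH=CH: C=C double bond → alkene.
  CO: –C(=O)– with carbon on both sides → ketone.
  CH(CN): pendant –C≡N: nitrile.
  CH(CHO): pendant –CHO: carbonyl C bonded to C and H → aldehyde.
  CH(CHO): pendant –CHO: carbonyl C bonded to C and H → aldehyde.
  CH(OH): –OH on an sp³ carbon → alcohol (secondary).
  C6H5: –C6H5 phenyl ring → arene.
Aldehyde appears at: OHC, CH(CHO), CH(CHO), CH(CHO) → 4.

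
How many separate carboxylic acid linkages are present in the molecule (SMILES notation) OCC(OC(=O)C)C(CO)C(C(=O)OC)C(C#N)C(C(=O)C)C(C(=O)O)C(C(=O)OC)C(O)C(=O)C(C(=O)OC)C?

Working along the chain:
  HOCH2: HO– on an sp³ carbon → alcohol.
  CH(OCOCH3): pendant –OC(=O)CH3: an acyloxy group → ester.
  CH(CH2OH): pendant –CH2OH on an sp³ backbone C → alcohol.
  CH(COOCH3): pendant –COOCH3: carbonyl C bonded to C and –OCH3 → ester.
  CH(CN): pendant –C≡N: nitrile.
  CH(COCH3): pendant –COCH3: carbonyl C bonded to two carbons → ketone.
  CH(COOH): pendant –COOH: carbonyl C bonded to C and –OH → carboxylic acid.
  CH(COOCH3): pendant –COOCH3: carbonyl C bonded to C and –OCH3 → ester.
  CH(OH): –OH on an sp³ carbon → alcohol (secondary).
  CO: –C(=O)– with carbon on both sides → ketone.
  CH(COOCH3): pendant –COOCH3: carbonyl C bonded to C and –OCH3 → ester.
Carboxylic acid appears at: CH(COOH) → 1.

1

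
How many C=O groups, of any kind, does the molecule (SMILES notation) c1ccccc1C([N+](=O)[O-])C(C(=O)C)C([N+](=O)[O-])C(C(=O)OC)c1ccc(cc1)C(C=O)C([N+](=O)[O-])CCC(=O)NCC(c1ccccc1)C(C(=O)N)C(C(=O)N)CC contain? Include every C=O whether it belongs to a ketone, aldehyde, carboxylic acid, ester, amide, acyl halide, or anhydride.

CH(COCH3): ketone, 1 C=O (running total 1).
CH(COOCH3): ester, 1 C=O (running total 2).
CH(CHO): aldehyde, 1 C=O (running total 3).
CH2CONHCH2: amide, 1 C=O (running total 4).
CH(CONH2): amide, 1 C=O (running total 5).
CH(CONH2): amide, 1 C=O (running total 6).

6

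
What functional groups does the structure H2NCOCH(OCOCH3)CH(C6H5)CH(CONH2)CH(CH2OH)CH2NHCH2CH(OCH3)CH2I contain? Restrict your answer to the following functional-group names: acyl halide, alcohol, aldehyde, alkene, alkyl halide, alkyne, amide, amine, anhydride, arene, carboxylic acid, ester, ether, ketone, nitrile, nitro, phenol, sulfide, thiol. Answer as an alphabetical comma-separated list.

alcohol, alkyl halide, amide, amine, arene, ester, ether

Working along the chain:
  H2NCO: –C(=O)NH2: carbonyl C bonded to C and to N → amide (the N is not a separate amine).
  CH(OCOCH3): pendant –OC(=O)CH3: an acyloxy group → ester.
  CH(C6H5): pendant –C6H5: benzene ring → arene.
  CH(CONH2): pendant –CONH2: carbonyl C bonded to C and N → amide.
  CH(CH2OH): pendant –CH2OH on an sp³ backbone C → alcohol.
  CH2NHCH2: C–N–C with sp³ carbons and no adjacent C=O → amine (secondary).
  CH(OCH3): pendant –OCH3: C–O–C with sp³ C, no adjacent C=O → ether.
  CH2I: halogen on an sp³ carbon → alkyl halide.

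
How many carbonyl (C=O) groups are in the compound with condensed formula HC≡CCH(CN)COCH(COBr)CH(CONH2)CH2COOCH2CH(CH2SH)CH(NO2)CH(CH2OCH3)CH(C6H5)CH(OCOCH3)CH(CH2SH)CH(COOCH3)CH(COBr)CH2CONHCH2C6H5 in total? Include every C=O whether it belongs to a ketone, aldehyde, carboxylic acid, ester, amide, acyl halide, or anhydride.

8

CO: ketone, 1 C=O (running total 1).
CH(COBr): acyl halide, 1 C=O (running total 2).
CH(CONH2): amide, 1 C=O (running total 3).
CH2COOCH2: ester, 1 C=O (running total 4).
CH(OCOCH3): ester, 1 C=O (running total 5).
CH(COOCH3): ester, 1 C=O (running total 6).
CH(COBr): acyl halide, 1 C=O (running total 7).
CH2CONHCH2: amide, 1 C=O (running total 8).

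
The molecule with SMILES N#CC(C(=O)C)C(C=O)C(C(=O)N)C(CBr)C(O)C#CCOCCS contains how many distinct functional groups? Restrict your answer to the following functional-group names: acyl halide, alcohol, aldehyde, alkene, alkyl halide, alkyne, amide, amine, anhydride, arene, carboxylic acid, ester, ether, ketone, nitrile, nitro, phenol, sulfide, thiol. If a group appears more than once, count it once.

9

N≡C–: carbon triple-bonded to nitrogen → nitrile.
pendant –COCH3: carbonyl C bonded to two carbons → ketone.
pendant –CHO: carbonyl C bonded to C and H → aldehyde.
pendant –CONH2: carbonyl C bonded to C and N → amide.
pendant –CH2X: halogen on sp³ carbon → alkyl halide.
–OH on an sp³ carbon → alcohol (secondary).
C≡C triple bond → alkyne.
C–O–C with sp³ carbons on both sides and no adjacent C=O → ether.
–SH on an sp³ carbon → thiol.
Distinct types present: alcohol, aldehyde, alkyl halide, alkyne, amide, ether, ketone, nitrile, thiol.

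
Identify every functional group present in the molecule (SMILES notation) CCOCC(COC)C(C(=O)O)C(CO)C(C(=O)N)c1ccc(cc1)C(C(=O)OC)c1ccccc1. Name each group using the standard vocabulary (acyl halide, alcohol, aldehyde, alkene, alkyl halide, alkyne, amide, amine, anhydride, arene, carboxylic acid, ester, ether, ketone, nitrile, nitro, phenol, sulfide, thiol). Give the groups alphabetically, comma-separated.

alcohol, amide, arene, carboxylic acid, ester, ether

Working along the chain:
  CH2OCH2: C–O–C with sp³ carbons on both sides and no adjacent C=O → ether.
  CH(CH2OCH3): pendant –CH2OCH3: C–O–C linkage → ether.
  CH(COOH): pendant –COOH: carbonyl C bonded to C and –OH → carboxylic acid.
  CH(CH2OH): pendant –CH2OH on an sp³ backbone C → alcohol.
  CH(CONH2): pendant –CONH2: carbonyl C bonded to C and N → amide.
  C6H4: para-disubstituted benzene ring → arene.
  CH(COOCH3): pendant –COOCH3: carbonyl C bonded to C and –OCH3 → ester.
  C6H5: –C6H5 phenyl ring → arene.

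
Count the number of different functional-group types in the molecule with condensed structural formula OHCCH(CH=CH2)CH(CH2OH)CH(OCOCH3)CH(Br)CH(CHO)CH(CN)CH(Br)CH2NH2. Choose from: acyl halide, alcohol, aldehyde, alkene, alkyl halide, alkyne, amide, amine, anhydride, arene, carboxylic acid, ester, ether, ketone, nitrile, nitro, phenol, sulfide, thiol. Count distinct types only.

7

Taking each segment in turn:
  OHC: terminal –CHO: carbonyl C bonded to H and C → aldehyde.
  CH(CH=CH2): pendant –CH=CH2: C=C double bond → alkene.
  CH(CH2OH): pendant –CH2OH on an sp³ backbone C → alcohol.
  CH(OCOCH3): pendant –OC(=O)CH3: an acyloxy group → ester.
  CH(Br): halogen on an sp³ carbon → alkyl halide.
  CH(CHO): pendant –CHO: carbonyl C bonded to C and H → aldehyde.
  CH(CN): pendant –C≡N: nitrile.
  CH(Br): halogen on an sp³ carbon → alkyl halide.
  CH2NH2: –NH2 on an sp³ carbon with no adjacent C=O → amine.
Distinct types present: alcohol, aldehyde, alkene, alkyl halide, amine, ester, nitrile.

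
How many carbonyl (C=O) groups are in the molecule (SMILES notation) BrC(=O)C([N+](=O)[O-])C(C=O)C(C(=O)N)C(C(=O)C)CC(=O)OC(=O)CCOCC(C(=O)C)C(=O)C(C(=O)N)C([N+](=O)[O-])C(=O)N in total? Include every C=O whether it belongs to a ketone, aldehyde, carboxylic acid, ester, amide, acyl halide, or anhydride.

10

BrCO: acyl halide, 1 C=O (running total 1).
CH(CHO): aldehyde, 1 C=O (running total 2).
CH(CONH2): amide, 1 C=O (running total 3).
CH(COCH3): ketone, 1 C=O (running total 4).
CH2CO-O-COCH2: anhydride, 2 C=O (running total 6).
CH(COCH3): ketone, 1 C=O (running total 7).
CO: ketone, 1 C=O (running total 8).
CH(CONH2): amide, 1 C=O (running total 9).
CONH2: amide, 1 C=O (running total 10).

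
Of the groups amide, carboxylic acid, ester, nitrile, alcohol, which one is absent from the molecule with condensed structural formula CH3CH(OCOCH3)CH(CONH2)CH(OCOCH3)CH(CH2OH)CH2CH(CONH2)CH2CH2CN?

carboxylic acid

nitrile: present (CN — –C≡N: carbon triple-bonded to nitrogen → nitrile).
alcohol: present (CH(CH2OH) — pendant –CH2OH on an sp³ backbone C → alcohol).
amide: present (CH(CONH2) — pendant –CONH2: carbonyl C bonded to C and N → amide).
ester: present (CH(OCOCH3) — pendant –OC(=O)CH3: an acyloxy group → ester).
carboxylic acid: absent. In CH(OCOCH3), the acyl oxygen is bonded to carbon (–O–C), not to H, so this is an ester. In CH(CONH2), the carbonyl is bonded to nitrogen, not to –OH; that is an amide.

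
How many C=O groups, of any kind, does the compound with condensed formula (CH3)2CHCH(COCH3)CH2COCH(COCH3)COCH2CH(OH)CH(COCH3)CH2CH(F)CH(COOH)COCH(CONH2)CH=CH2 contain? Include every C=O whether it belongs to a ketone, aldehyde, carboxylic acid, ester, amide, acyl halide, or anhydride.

8

CH(COCH3): ketone, 1 C=O (running total 1).
CO: ketone, 1 C=O (running total 2).
CH(COCH3): ketone, 1 C=O (running total 3).
CO: ketone, 1 C=O (running total 4).
CH(COCH3): ketone, 1 C=O (running total 5).
CH(COOH): carboxylic acid, 1 C=O (running total 6).
CO: ketone, 1 C=O (running total 7).
CH(CONH2): amide, 1 C=O (running total 8).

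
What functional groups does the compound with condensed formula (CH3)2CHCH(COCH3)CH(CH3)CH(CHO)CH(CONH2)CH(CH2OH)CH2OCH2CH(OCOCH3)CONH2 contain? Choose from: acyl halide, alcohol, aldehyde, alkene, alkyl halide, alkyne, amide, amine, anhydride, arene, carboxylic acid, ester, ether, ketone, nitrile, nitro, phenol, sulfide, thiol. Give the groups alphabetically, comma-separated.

alcohol, aldehyde, amide, ester, ether, ketone

Taking each segment in turn:
  CH(COCH3): pendant –COCH3: carbonyl C bonded to two carbons → ketone.
  CH(CHO): pendant –CHO: carbonyl C bonded to C and H → aldehyde.
  CH(CONH2): pendant –CONH2: carbonyl C bonded to C and N → amide.
  CH(CH2OH): pendant –CH2OH on an sp³ backbone C → alcohol.
  CH2OCH2: C–O–C with sp³ carbons on both sides and no adjacent C=O → ether.
  CH(OCOCH3): pendant –OC(=O)CH3: an acyloxy group → ester.
  CONH2: –C(=O)NH2: carbonyl C bonded to C and to N → amide (the N is not a separate amine).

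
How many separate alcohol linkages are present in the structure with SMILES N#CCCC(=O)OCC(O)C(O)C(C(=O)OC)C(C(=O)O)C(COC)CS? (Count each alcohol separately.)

Taking each segment in turn:
  N≡C: N≡C–: carbon triple-bonded to nitrogen → nitrile.
  CH2COOCH2: –C(=O)–O–C with C on the carbonyl side → ester.
  CH(OH): –OH on an sp³ carbon → alcohol (secondary).
  CH(OH): –OH on an sp³ carbon → alcohol (secondary).
  CH(COOCH3): pendant –COOCH3: carbonyl C bonded to C and –OCH3 → ester.
  CH(COOH): pendant –COOH: carbonyl C bonded to C and –OH → carboxylic acid.
  CH(CH2OCH3): pendant –CH2OCH3: C–O–C linkage → ether.
  CH2SH: –SH on an sp³ carbon → thiol.
Alcohol appears at: CH(OH), CH(OH) → 2.

2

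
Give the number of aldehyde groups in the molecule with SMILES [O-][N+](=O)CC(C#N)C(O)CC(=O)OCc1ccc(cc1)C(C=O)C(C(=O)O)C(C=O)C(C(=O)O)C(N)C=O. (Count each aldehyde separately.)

3

Taking each segment in turn:
  O2NCH2: –NO2 on carbon → nitro group.
  CH(CN): pendant –C≡N: nitrile.
  CH(OH): –OH on an sp³ carbon → alcohol (secondary).
  CH2COOCH2: –C(=O)–O–C with C on the carbonyl side → ester.
  C6H4: para-disubstituted benzene ring → arene.
  CH(CHO): pendant –CHO: carbonyl C bonded to C and H → aldehyde.
  CH(COOH): pendant –COOH: carbonyl C bonded to C and –OH → carboxylic acid.
  CH(CHO): pendant –CHO: carbonyl C bonded to C and H → aldehyde.
  CH(COOH): pendant –COOH: carbonyl C bonded to C and –OH → carboxylic acid.
  CH(NH2): –NH2 on an sp³ carbon with no adjacent C=O → amine.
  CHO: terminal –CHO: carbonyl C bonded to H and C → aldehyde.
Aldehyde appears at: CH(CHO), CH(CHO), CHO → 3.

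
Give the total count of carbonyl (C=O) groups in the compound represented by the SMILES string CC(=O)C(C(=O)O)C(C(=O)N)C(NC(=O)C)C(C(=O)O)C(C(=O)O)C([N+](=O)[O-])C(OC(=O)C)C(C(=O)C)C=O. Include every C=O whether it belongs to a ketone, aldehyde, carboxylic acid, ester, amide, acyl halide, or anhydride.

CO: ketone, 1 C=O (running total 1).
CH(COOH): carboxylic acid, 1 C=O (running total 2).
CH(CONH2): amide, 1 C=O (running total 3).
CH(NHCOCH3): amide, 1 C=O (running total 4).
CH(COOH): carboxylic acid, 1 C=O (running total 5).
CH(COOH): carboxylic acid, 1 C=O (running total 6).
CH(OCOCH3): ester, 1 C=O (running total 7).
CH(COCH3): ketone, 1 C=O (running total 8).
CHO: aldehyde, 1 C=O (running total 9).

9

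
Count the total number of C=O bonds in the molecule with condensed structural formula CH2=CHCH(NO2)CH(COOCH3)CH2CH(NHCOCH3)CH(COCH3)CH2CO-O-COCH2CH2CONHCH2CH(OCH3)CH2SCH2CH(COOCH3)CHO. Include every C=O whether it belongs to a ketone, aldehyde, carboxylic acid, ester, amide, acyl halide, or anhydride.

8

CH(COOCH3): ester, 1 C=O (running total 1).
CH(NHCOCH3): amide, 1 C=O (running total 2).
CH(COCH3): ketone, 1 C=O (running total 3).
CH2CO-O-COCH2: anhydride, 2 C=O (running total 5).
CH2CONHCH2: amide, 1 C=O (running total 6).
CH(COOCH3): ester, 1 C=O (running total 7).
CHO: aldehyde, 1 C=O (running total 8).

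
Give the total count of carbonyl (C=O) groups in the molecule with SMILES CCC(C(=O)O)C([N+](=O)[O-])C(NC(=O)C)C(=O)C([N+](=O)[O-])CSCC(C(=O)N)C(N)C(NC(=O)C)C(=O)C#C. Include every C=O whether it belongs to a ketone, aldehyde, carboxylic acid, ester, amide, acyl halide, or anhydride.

CH(COOH): carboxylic acid, 1 C=O (running total 1).
CH(NHCOCH3): amide, 1 C=O (running total 2).
CO: ketone, 1 C=O (running total 3).
CH(CONH2): amide, 1 C=O (running total 4).
CH(NHCOCH3): amide, 1 C=O (running total 5).
CO: ketone, 1 C=O (running total 6).

6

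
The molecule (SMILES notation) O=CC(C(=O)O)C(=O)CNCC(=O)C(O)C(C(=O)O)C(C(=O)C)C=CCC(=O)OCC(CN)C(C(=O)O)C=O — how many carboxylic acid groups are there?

Taking each segment in turn:
  OHC: terminal –CHO: carbonyl C bonded to H and C → aldehyde.
  CH(COOH): pendant –COOH: carbonyl C bonded to C and –OH → carboxylic acid.
  CO: –C(=O)– with carbon on both sides → ketone.
  CH2NHCH2: C–N–C with sp³ carbons and no adjacent C=O → amine (secondary).
  CO: –C(=O)– with carbon on both sides → ketone.
  CH(OH): –OH on an sp³ carbon → alcohol (secondary).
  CH(COOH): pendant –COOH: carbonyl C bonded to C and –OH → carboxylic acid.
  CH(COCH3): pendant –COCH3: carbonyl C bonded to two carbons → ketone.
  CH=CH: C=C double bond → alkene.
  CH2COOCH2: –C(=O)–O–C with C on the carbonyl side → ester.
  CH(CH2NH2): pendant –CH2NH2: N on sp³ C, no adjacent C=O → amine.
  CH(COOH): pendant –COOH: carbonyl C bonded to C and –OH → carboxylic acid.
  CHO: terminal –CHO: carbonyl C bonded to H and C → aldehyde.
Carboxylic acid appears at: CH(COOH), CH(COOH), CH(COOH) → 3.

3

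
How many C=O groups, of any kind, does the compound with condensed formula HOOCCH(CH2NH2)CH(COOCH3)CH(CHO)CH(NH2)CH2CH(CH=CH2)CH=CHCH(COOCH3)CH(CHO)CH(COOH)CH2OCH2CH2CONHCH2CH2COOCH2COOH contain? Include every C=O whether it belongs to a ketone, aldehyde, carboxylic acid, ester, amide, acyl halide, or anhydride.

9

HOOC: carboxylic acid, 1 C=O (running total 1).
CH(COOCH3): ester, 1 C=O (running total 2).
CH(CHO): aldehyde, 1 C=O (running total 3).
CH(COOCH3): ester, 1 C=O (running total 4).
CH(CHO): aldehyde, 1 C=O (running total 5).
CH(COOH): carboxylic acid, 1 C=O (running total 6).
CH2CONHCH2: amide, 1 C=O (running total 7).
CH2COOCH2: ester, 1 C=O (running total 8).
COOH: carboxylic acid, 1 C=O (running total 9).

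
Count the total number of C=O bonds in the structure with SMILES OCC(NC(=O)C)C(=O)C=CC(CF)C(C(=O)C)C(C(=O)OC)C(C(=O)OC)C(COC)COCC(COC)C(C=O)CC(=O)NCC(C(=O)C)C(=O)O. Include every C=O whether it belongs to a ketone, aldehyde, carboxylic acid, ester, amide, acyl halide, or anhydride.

CH(NHCOCH3): amide, 1 C=O (running total 1).
CO: ketone, 1 C=O (running total 2).
CH(COCH3): ketone, 1 C=O (running total 3).
CH(COOCH3): ester, 1 C=O (running total 4).
CH(COOCH3): ester, 1 C=O (running total 5).
CH(CHO): aldehyde, 1 C=O (running total 6).
CH2CONHCH2: amide, 1 C=O (running total 7).
CH(COCH3): ketone, 1 C=O (running total 8).
COOH: carboxylic acid, 1 C=O (running total 9).

9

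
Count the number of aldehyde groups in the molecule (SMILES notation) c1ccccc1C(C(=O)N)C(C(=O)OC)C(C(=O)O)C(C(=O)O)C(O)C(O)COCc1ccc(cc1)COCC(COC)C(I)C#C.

C6H5– phenyl ring → arene.
pendant –CONH2: carbonyl C bonded to C and N → amide.
pendant –COOCH3: carbonyl C bonded to C and –OCH3 → ester.
pendant –COOH: carbonyl C bonded to C and –OH → carboxylic acid.
pendant –COOH: carbonyl C bonded to C and –OH → carboxylic acid.
–OH on an sp³ carbon → alcohol (secondary).
–OH on an sp³ carbon → alcohol (secondary).
C–O–C with sp³ carbons on both sides and no adjacent C=O → ether.
para-disubstituted benzene ring → arene.
C–O–C with sp³ carbons on both sides and no adjacent C=O → ether.
pendant –CH2OCH3: C–O–C linkage → ether.
halogen on an sp³ carbon → alkyl halide.
C≡C triple bond → alkyne.
No segment is a aldehyde: CH(COOCH3) is ester, not aldehyde; CH(COOH) is carboxylic acid, not aldehyde; CH(COOH) is carboxylic acid, not aldehyde. → 0.

0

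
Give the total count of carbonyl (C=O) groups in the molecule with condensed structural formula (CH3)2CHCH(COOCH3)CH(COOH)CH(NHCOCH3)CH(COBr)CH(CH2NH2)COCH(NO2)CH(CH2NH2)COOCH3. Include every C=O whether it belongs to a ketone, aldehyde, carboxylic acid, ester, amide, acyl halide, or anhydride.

6

CH(COOCH3): ester, 1 C=O (running total 1).
CH(COOH): carboxylic acid, 1 C=O (running total 2).
CH(NHCOCH3): amide, 1 C=O (running total 3).
CH(COBr): acyl halide, 1 C=O (running total 4).
CO: ketone, 1 C=O (running total 5).
COOCH3: ester, 1 C=O (running total 6).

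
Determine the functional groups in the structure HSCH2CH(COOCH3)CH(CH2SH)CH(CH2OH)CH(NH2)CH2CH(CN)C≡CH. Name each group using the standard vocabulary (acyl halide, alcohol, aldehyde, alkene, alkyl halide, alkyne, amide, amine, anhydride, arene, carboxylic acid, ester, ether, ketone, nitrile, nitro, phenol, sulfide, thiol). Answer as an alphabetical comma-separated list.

alcohol, alkyne, amine, ester, nitrile, thiol

Reading the structure from left to right:
  HSCH2: –SH on an sp³ carbon → thiol.
  CH(COOCH3): pendant –COOCH3: carbonyl C bonded to C and –OCH3 → ester.
  CH(CH2SH): pendant –CH2SH → thiol.
  CH(CH2OH): pendant –CH2OH on an sp³ backbone C → alcohol.
  CH(NH2): –NH2 on an sp³ carbon with no adjacent C=O → amine.
  CH(CN): pendant –C≡N: nitrile.
  C≡CH: C≡C triple bond → alkyne.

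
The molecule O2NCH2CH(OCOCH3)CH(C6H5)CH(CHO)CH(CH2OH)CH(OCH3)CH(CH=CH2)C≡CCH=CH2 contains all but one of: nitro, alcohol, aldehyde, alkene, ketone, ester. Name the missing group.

ester: present (CH(OCOCH3) — pendant –OC(=O)CH3: an acyloxy group → ester).
nitro: present (O2NCH2 — –NO2 on carbon → nitro group).
alcohol: present (CH(CH2OH) — pendant –CH2OH on an sp³ backbone C → alcohol).
aldehyde: present (CH(CHO) — pendant –CHO: carbonyl C bonded to C and H → aldehyde).
alkene: present (CH(CH=CH2) — pendant –CH=CH2: C=C double bond → alkene).
ketone: absent. In CH(OCOCH3), the C=O is bonded to an –O–C group, which defines an ester, not a ketone. In CH(CHO), the carbonyl carbon carries an H, so it is an aldehyde, not a ketone.

ketone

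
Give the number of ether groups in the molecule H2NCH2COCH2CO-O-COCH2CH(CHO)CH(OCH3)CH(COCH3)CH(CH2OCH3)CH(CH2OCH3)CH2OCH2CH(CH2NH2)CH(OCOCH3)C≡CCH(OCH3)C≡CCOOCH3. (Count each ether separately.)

5

Reading the structure from left to right:
  H2NCH2: –NH2 on an sp³ carbon with no adjacent C=O → amine.
  CO: –C(=O)– with carbon on both sides → ketone.
  CH2CO-O-COCH2: two acyl groups sharing one oxygen, –C(=O)–O–C(=O)– → anhydride.
  CH(CHO): pendant –CHO: carbonyl C bonded to C and H → aldehyde.
  CH(OCH3): pendant –OCH3: C–O–C with sp³ C, no adjacent C=O → ether.
  CH(COCH3): pendant –COCH3: carbonyl C bonded to two carbons → ketone.
  CH(CH2OCH3): pendant –CH2OCH3: C–O–C linkage → ether.
  CH(CH2OCH3): pendant –CH2OCH3: C–O–C linkage → ether.
  CH2OCH2: C–O–C with sp³ carbons on both sides and no adjacent C=O → ether.
  CH(CH2NH2): pendant –CH2NH2: N on sp³ C, no adjacent C=O → amine.
  CH(OCOCH3): pendant –OC(=O)CH3: an acyloxy group → ester.
  C≡C: C≡C triple bond → alkyne.
  CH(OCH3): pendant –OCH3: C–O–C with sp³ C, no adjacent C=O → ether.
  C≡C: C≡C triple bond → alkyne.
  COOCH3: –C(=O)OCH3: carbonyl C bonded to C and to –OCH3 → ester (not ketone + ether).
Ether appears at: CH(OCH3), CH(CH2OCH3), CH(CH2OCH3), CH2OCH2, CH(OCH3) → 5.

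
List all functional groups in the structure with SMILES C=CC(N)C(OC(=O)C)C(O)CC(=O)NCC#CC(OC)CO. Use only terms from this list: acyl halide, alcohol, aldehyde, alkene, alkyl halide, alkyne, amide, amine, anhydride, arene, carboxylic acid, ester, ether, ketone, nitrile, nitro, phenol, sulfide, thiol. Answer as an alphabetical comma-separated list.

alcohol, alkene, alkyne, amide, amine, ester, ether

Reading the structure from left to right:
  CH2=CH: C=C double bond → alkene.
  CH(NH2): –NH2 on an sp³ carbon with no adjacent C=O → amine.
  CH(OCOCH3): pendant –OC(=O)CH3: an acyloxy group → ester.
  CH(OH): –OH on an sp³ carbon → alcohol (secondary).
  CH2CONHCH2: –C(=O)–N– linkage → amide (the N is not an amine).
  C≡C: C≡C triple bond → alkyne.
  CH(OCH3): pendant –OCH3: C–O–C with sp³ C, no adjacent C=O → ether.
  CH2OH: –OH on an sp³ carbon → alcohol.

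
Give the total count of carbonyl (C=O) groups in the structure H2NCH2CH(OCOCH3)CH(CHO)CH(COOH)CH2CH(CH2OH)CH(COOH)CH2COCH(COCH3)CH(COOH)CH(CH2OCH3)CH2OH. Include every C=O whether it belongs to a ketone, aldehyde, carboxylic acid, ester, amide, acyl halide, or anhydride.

7

CH(OCOCH3): ester, 1 C=O (running total 1).
CH(CHO): aldehyde, 1 C=O (running total 2).
CH(COOH): carboxylic acid, 1 C=O (running total 3).
CH(COOH): carboxylic acid, 1 C=O (running total 4).
CO: ketone, 1 C=O (running total 5).
CH(COCH3): ketone, 1 C=O (running total 6).
CH(COOH): carboxylic acid, 1 C=O (running total 7).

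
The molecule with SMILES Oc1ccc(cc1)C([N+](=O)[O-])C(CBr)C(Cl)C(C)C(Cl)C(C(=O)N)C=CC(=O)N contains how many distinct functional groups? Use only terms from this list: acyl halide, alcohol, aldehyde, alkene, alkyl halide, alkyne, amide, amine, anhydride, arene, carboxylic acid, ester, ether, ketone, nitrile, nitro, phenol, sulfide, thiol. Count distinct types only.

–OH attached directly to an aromatic ring → phenol (not alcohol); the ring itself is an arene.
–NO2 on an sp³ carbon → nitro (the N=O is not a carbonyl).
pendant –CH2X: halogen on sp³ carbon → alkyl halide.
halogen on an sp³ carbon → alkyl halide.
halogen on an sp³ carbon → alkyl halide.
pendant –CONH2: carbonyl C bonded to C and N → amide.
C=C double bond → alkene.
–C(=O)NH2: carbonyl C bonded to C and to N → amide (the N is not a separate amine).
Distinct types present: alkene, alkyl halide, amide, arene, nitro, phenol.

6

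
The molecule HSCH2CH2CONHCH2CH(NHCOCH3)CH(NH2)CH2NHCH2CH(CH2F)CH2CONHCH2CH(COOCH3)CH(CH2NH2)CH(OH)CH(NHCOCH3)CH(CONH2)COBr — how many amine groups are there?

Reading the structure from left to right:
  HSCH2: –SH on an sp³ carbon → thiol.
  CH2CONHCH2: –C(=O)–N– linkage → amide (the N is not an amine).
  CH(NHCOCH3): pendant –NHC(=O)CH3: N bonded to a carbonyl → amide (not amine).
  CH(NH2): –NH2 on an sp³ carbon with no adjacent C=O → amine.
  CH2NHCH2: C–N–C with sp³ carbons and no adjacent C=O → amine (secondary).
  CH(CH2F): pendant –CH2X: halogen on sp³ carbon → alkyl halide.
  CH2CONHCH2: –C(=O)–N– linkage → amide (the N is not an amine).
  CH(COOCH3): pendant –COOCH3: carbonyl C bonded to C and –OCH3 → ester.
  CH(CH2NH2): pendant –CH2NH2: N on sp³ C, no adjacent C=O → amine.
  CH(OH): –OH on an sp³ carbon → alcohol (secondary).
  CH(NHCOCH3): pendant –NHC(=O)CH3: N bonded to a carbonyl → amide (not amine).
  CH(CONH2): pendant –CONH2: carbonyl C bonded to C and N → amide.
  COBr: –C(=O)Br: carbonyl C bonded to C and to a halogen → acyl halide (not alkyl halide).
Amine appears at: CH(NH2), CH2NHCH2, CH(CH2NH2) → 3.

3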